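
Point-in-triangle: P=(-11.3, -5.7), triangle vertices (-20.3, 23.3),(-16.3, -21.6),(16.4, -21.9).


Cross products: AB x AP = 288.1, BC x BP = 521.43, CA x CP = 657.5
All same sign? yes

Yes, inside


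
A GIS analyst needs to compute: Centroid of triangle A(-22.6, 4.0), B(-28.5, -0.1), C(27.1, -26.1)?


Centroid = ((x_A+x_B+x_C)/3, (y_A+y_B+y_C)/3)
= (((-22.6)+(-28.5)+27.1)/3, (4+(-0.1)+(-26.1))/3)
= (-8, -7.4)

(-8, -7.4)


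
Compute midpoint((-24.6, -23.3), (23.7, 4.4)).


M = (((-24.6)+23.7)/2, ((-23.3)+4.4)/2)
= (-0.45, -9.45)

(-0.45, -9.45)


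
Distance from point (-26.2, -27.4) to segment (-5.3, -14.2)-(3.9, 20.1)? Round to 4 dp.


Project P onto AB: t = 0 (clamped to [0,1])
Closest point on segment: (-5.3, -14.2)
Distance: 24.7194

24.7194


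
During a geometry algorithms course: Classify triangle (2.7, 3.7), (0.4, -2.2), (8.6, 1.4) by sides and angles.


Side lengths squared: AB^2=40.1, BC^2=80.2, CA^2=40.1
Sorted: [40.1, 40.1, 80.2]
By sides: Isosceles, By angles: Right

Isosceles, Right


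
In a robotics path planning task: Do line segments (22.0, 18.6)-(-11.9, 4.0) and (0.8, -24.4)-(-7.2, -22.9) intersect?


Cross products: d1=-375.8, d2=-208.15, d3=1148.18, d4=980.53
d1*d2 < 0 and d3*d4 < 0? no

No, they don't intersect


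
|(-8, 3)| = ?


|u| = sqrt((-8)^2 + 3^2) = sqrt(73) = 8.544

8.544


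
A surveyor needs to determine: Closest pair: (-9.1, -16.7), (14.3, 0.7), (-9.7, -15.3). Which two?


d(P0,P1) = 29.1602, d(P0,P2) = 1.5232, d(P1,P2) = 28.8444
Closest: P0 and P2

Closest pair: (-9.1, -16.7) and (-9.7, -15.3), distance = 1.5232


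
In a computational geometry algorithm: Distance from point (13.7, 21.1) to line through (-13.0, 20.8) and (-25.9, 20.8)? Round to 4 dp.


|cross product| = 3.87
|line direction| = sqrt(166.41) = 12.9
Distance = 3.87/sqrt(166.41) = 0.3

0.3


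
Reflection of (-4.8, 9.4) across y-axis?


Reflection over y-axis: (x,y) -> (-x,y)
(-4.8, 9.4) -> (4.8, 9.4)

(4.8, 9.4)


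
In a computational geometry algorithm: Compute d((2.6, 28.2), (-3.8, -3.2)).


dx=-6.4, dy=-31.4
d^2 = (-6.4)^2 + (-31.4)^2 = 1026.92
d = sqrt(1026.92) = 32.0456

32.0456


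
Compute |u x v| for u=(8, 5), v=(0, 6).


|u x v| = |8*6 - 5*0|
= |48 - 0| = 48

48


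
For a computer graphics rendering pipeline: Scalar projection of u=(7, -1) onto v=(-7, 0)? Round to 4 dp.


u.v = -49, |v| = sqrt(49) = 7
Scalar projection = u.v / |v| = -49 / sqrt(49) = -7

-7


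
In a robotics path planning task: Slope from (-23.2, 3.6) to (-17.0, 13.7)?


slope = (y2-y1)/(x2-x1) = (13.7-3.6)/((-17)-(-23.2)) = 10.1/6.2 = 1.629

1.629


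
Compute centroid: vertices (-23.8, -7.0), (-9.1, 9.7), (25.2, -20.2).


Centroid = ((x_A+x_B+x_C)/3, (y_A+y_B+y_C)/3)
= (((-23.8)+(-9.1)+25.2)/3, ((-7)+9.7+(-20.2))/3)
= (-2.5667, -5.8333)

(-2.5667, -5.8333)


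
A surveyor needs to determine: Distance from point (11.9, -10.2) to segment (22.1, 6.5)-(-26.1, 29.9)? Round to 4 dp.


Project P onto AB: t = 0.0351 (clamped to [0,1])
Closest point on segment: (20.4066, 7.3221)
Distance: 19.4778

19.4778


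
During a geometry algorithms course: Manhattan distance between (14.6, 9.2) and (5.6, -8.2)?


|14.6-5.6| + |9.2-(-8.2)| = 9 + 17.4 = 26.4

26.4


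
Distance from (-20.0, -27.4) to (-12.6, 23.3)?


dx=7.4, dy=50.7
d^2 = 7.4^2 + 50.7^2 = 2625.25
d = sqrt(2625.25) = 51.2372

51.2372


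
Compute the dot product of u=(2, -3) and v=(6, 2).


u . v = u_x*v_x + u_y*v_y = 2*6 + (-3)*2
= 12 + (-6) = 6

6


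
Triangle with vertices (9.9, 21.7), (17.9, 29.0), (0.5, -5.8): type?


Side lengths squared: AB^2=117.29, BC^2=1513.8, CA^2=844.61
Sorted: [117.29, 844.61, 1513.8]
By sides: Scalene, By angles: Obtuse

Scalene, Obtuse


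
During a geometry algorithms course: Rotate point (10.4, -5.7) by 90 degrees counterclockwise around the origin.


90° CCW: (x,y) -> (-y, x)
(10.4,-5.7) -> (5.7, 10.4)

(5.7, 10.4)


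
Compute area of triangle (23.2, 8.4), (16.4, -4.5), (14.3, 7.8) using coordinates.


Area = |x_A(y_B-y_C) + x_B(y_C-y_A) + x_C(y_A-y_B)|/2
= |(-285.36) + (-9.84) + 184.47|/2
= 110.73/2 = 55.365

55.365


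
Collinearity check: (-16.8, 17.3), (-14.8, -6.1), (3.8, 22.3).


Cross product: ((-14.8)-(-16.8))*(22.3-17.3) - ((-6.1)-17.3)*(3.8-(-16.8))
= 492.04

No, not collinear


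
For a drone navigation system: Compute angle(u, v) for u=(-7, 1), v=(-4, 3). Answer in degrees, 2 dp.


u.v = 31, |u| = sqrt(50) = 7.0711, |v| = sqrt(25) = 5
cos(theta) = u.v/(|u||v|) = 31/sqrt(1250) = 0.876812
theta = acos(0.876812) = 28.74 degrees

28.74 degrees


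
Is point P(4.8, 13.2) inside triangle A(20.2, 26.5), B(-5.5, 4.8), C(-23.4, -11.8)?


Cross products: AB x AP = 7.63, BC x BP = 20.62, CA x CP = 9.94
All same sign? yes

Yes, inside


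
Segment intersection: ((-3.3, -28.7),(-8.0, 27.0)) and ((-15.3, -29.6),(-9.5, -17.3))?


Cross products: d1=-142.38, d2=238.49, d3=672.63, d4=291.76
d1*d2 < 0 and d3*d4 < 0? no

No, they don't intersect


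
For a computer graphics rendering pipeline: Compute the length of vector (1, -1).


|u| = sqrt(1^2 + (-1)^2) = sqrt(2) = 1.4142

1.4142


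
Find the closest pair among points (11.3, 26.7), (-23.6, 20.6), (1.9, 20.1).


d(P0,P1) = 35.4291, d(P0,P2) = 11.4856, d(P1,P2) = 25.5049
Closest: P0 and P2

Closest pair: (11.3, 26.7) and (1.9, 20.1), distance = 11.4856


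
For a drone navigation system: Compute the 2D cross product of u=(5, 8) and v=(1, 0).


u x v = u_x*v_y - u_y*v_x = 5*0 - 8*1
= 0 - 8 = -8

-8


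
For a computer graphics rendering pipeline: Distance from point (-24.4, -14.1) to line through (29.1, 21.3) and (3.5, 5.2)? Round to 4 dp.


|cross product| = 44.89
|line direction| = sqrt(914.57) = 30.2419
Distance = 44.89/sqrt(914.57) = 1.4844

1.4844


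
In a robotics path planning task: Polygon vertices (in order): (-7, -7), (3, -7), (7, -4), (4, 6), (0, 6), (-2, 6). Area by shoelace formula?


Shoelace sum: ((-7)*(-7) - 3*(-7)) + (3*(-4) - 7*(-7)) + (7*6 - 4*(-4)) + (4*6 - 0*6) + (0*6 - (-2)*6) + ((-2)*(-7) - (-7)*6)
= 257
Area = |257|/2 = 128.5

128.5


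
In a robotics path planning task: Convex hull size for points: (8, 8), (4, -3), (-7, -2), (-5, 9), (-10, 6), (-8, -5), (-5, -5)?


Convex hull vertices (CCW): (-10, 6), (-8, -5), (-5, -5), (4, -3), (8, 8), (-5, 9)
Count = 6

6


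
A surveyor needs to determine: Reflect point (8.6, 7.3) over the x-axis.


Reflection over x-axis: (x,y) -> (x,-y)
(8.6, 7.3) -> (8.6, -7.3)

(8.6, -7.3)


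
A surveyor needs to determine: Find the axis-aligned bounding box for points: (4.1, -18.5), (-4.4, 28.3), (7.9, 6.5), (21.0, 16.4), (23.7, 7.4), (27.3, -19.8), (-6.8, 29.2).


x range: [-6.8, 27.3]
y range: [-19.8, 29.2]
Bounding box: (-6.8,-19.8) to (27.3,29.2)

(-6.8,-19.8) to (27.3,29.2)


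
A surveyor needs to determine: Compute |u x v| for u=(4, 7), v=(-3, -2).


|u x v| = |4*(-2) - 7*(-3)|
= |(-8) - (-21)| = 13

13


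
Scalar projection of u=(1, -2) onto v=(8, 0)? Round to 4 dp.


u.v = 8, |v| = sqrt(64) = 8
Scalar projection = u.v / |v| = 8 / sqrt(64) = 1

1


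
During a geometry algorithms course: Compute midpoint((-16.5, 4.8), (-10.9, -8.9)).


M = (((-16.5)+(-10.9))/2, (4.8+(-8.9))/2)
= (-13.7, -2.05)

(-13.7, -2.05)


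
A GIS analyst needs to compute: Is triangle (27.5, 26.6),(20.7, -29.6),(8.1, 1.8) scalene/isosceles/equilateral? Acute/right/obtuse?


Side lengths squared: AB^2=3204.68, BC^2=1144.72, CA^2=991.4
Sorted: [991.4, 1144.72, 3204.68]
By sides: Scalene, By angles: Obtuse

Scalene, Obtuse


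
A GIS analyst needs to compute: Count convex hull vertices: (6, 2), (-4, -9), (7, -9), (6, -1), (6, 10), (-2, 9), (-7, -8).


Convex hull vertices (CCW): (-7, -8), (-4, -9), (7, -9), (6, 10), (-2, 9)
Count = 5

5


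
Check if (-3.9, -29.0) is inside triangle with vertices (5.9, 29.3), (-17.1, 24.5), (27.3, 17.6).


Cross products: AB x AP = 1293.86, BC x BP = -2284.32, CA x CP = 1362.28
All same sign? no

No, outside


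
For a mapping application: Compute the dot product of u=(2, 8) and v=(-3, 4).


u . v = u_x*v_x + u_y*v_y = 2*(-3) + 8*4
= (-6) + 32 = 26

26


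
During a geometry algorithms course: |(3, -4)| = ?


|u| = sqrt(3^2 + (-4)^2) = sqrt(25) = 5

5


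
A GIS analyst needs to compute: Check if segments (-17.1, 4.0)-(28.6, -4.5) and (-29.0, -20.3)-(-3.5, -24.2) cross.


Cross products: d1=666.06, d2=627.54, d3=-1211.66, d4=-1173.14
d1*d2 < 0 and d3*d4 < 0? no

No, they don't intersect


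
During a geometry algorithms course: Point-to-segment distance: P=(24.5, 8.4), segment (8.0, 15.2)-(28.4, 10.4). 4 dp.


Project P onto AB: t = 0.8407 (clamped to [0,1])
Closest point on segment: (25.1505, 11.1646)
Distance: 2.8401

2.8401


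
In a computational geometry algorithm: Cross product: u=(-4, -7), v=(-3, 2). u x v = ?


u x v = u_x*v_y - u_y*v_x = (-4)*2 - (-7)*(-3)
= (-8) - 21 = -29

-29


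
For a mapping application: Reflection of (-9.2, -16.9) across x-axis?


Reflection over x-axis: (x,y) -> (x,-y)
(-9.2, -16.9) -> (-9.2, 16.9)

(-9.2, 16.9)


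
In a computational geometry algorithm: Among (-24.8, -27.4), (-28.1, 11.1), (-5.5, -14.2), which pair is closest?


d(P0,P1) = 38.6412, d(P0,P2) = 23.3823, d(P1,P2) = 33.9242
Closest: P0 and P2

Closest pair: (-24.8, -27.4) and (-5.5, -14.2), distance = 23.3823


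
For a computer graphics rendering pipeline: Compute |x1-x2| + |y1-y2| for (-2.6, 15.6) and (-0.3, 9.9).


|(-2.6)-(-0.3)| + |15.6-9.9| = 2.3 + 5.7 = 8

8


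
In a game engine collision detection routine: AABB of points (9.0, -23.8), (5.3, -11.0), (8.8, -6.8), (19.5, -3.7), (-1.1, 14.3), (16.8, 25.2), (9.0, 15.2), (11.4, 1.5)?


x range: [-1.1, 19.5]
y range: [-23.8, 25.2]
Bounding box: (-1.1,-23.8) to (19.5,25.2)

(-1.1,-23.8) to (19.5,25.2)


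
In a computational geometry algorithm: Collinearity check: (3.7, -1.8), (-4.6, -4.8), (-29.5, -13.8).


Cross product: ((-4.6)-3.7)*((-13.8)-(-1.8)) - ((-4.8)-(-1.8))*((-29.5)-3.7)
= 0

Yes, collinear


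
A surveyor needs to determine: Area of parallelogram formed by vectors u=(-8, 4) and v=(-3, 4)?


|u x v| = |(-8)*4 - 4*(-3)|
= |(-32) - (-12)| = 20

20


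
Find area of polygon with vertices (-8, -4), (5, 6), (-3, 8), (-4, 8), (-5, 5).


Shoelace sum: ((-8)*6 - 5*(-4)) + (5*8 - (-3)*6) + ((-3)*8 - (-4)*8) + ((-4)*5 - (-5)*8) + ((-5)*(-4) - (-8)*5)
= 118
Area = |118|/2 = 59

59


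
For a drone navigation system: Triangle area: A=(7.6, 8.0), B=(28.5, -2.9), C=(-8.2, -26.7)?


Area = |x_A(y_B-y_C) + x_B(y_C-y_A) + x_C(y_A-y_B)|/2
= |180.88 + (-988.95) + (-89.38)|/2
= 897.45/2 = 448.725

448.725


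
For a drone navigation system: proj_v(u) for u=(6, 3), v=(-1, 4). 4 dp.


u.v = 6, |v| = sqrt(17) = 4.1231
Scalar projection = u.v / |v| = 6 / sqrt(17) = 1.4552

1.4552


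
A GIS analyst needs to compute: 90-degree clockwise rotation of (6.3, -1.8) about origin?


90° CW: (x,y) -> (y, -x)
(6.3,-1.8) -> (-1.8, -6.3)

(-1.8, -6.3)


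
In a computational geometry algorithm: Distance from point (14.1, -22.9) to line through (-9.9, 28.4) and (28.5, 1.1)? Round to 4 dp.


|cross product| = 1314.72
|line direction| = sqrt(2219.85) = 47.1153
Distance = 1314.72/sqrt(2219.85) = 27.9043

27.9043


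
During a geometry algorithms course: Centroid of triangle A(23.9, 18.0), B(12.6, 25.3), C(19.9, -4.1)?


Centroid = ((x_A+x_B+x_C)/3, (y_A+y_B+y_C)/3)
= ((23.9+12.6+19.9)/3, (18+25.3+(-4.1))/3)
= (18.8, 13.0667)

(18.8, 13.0667)


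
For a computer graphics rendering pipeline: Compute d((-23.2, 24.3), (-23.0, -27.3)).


dx=0.2, dy=-51.6
d^2 = 0.2^2 + (-51.6)^2 = 2662.6
d = sqrt(2662.6) = 51.6004

51.6004


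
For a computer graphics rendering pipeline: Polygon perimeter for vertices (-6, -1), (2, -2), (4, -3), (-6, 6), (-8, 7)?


Sides: (-6, -1)->(2, -2): sqrt(65) = 8.062258, (2, -2)->(4, -3): sqrt(5) = 2.236068, (4, -3)->(-6, 6): sqrt(181) = 13.453624, (-6, 6)->(-8, 7): sqrt(5) = 2.236068, (-8, 7)->(-6, -1): sqrt(68) = 8.246211
Sum = 34.234229
Perimeter = 34.2342

34.2342


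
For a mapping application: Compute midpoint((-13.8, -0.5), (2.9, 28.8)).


M = (((-13.8)+2.9)/2, ((-0.5)+28.8)/2)
= (-5.45, 14.15)

(-5.45, 14.15)


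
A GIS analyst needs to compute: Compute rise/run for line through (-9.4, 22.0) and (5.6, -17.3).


slope = (y2-y1)/(x2-x1) = ((-17.3)-22)/(5.6-(-9.4)) = (-39.3)/15 = -2.62

-2.62


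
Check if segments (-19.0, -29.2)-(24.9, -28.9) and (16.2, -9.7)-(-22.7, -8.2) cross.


Cross products: d1=811.35, d2=733.83, d3=845.49, d4=923.01
d1*d2 < 0 and d3*d4 < 0? no

No, they don't intersect


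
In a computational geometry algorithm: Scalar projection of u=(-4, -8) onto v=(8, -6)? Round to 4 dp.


u.v = 16, |v| = sqrt(100) = 10
Scalar projection = u.v / |v| = 16 / sqrt(100) = 1.6

1.6


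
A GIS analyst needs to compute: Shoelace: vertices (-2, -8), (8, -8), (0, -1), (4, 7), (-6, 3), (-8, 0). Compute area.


Shoelace sum: ((-2)*(-8) - 8*(-8)) + (8*(-1) - 0*(-8)) + (0*7 - 4*(-1)) + (4*3 - (-6)*7) + ((-6)*0 - (-8)*3) + ((-8)*(-8) - (-2)*0)
= 218
Area = |218|/2 = 109

109


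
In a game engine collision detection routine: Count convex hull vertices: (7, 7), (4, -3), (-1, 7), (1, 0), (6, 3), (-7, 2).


Convex hull vertices (CCW): (-7, 2), (4, -3), (6, 3), (7, 7), (-1, 7)
Count = 5

5


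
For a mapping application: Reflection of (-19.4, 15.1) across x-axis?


Reflection over x-axis: (x,y) -> (x,-y)
(-19.4, 15.1) -> (-19.4, -15.1)

(-19.4, -15.1)


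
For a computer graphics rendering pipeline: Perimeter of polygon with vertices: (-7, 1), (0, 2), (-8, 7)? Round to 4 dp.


Sides: (-7, 1)->(0, 2): sqrt(50) = 7.071068, (0, 2)->(-8, 7): sqrt(89) = 9.433981, (-8, 7)->(-7, 1): sqrt(37) = 6.082763
Sum = 22.587812
Perimeter = 22.5878

22.5878


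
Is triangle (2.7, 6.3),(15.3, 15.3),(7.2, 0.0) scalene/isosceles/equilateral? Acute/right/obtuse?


Side lengths squared: AB^2=239.76, BC^2=299.7, CA^2=59.94
Sorted: [59.94, 239.76, 299.7]
By sides: Scalene, By angles: Right

Scalene, Right


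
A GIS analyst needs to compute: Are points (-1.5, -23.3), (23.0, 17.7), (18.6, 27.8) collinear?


Cross product: (23-(-1.5))*(27.8-(-23.3)) - (17.7-(-23.3))*(18.6-(-1.5))
= 427.85

No, not collinear


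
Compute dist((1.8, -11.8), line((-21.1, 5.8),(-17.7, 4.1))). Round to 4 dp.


|cross product| = 20.91
|line direction| = sqrt(14.45) = 3.8013
Distance = 20.91/sqrt(14.45) = 5.5007

5.5007


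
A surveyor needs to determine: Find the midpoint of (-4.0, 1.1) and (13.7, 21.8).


M = (((-4)+13.7)/2, (1.1+21.8)/2)
= (4.85, 11.45)

(4.85, 11.45)


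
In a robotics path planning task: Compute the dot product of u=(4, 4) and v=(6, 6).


u . v = u_x*v_x + u_y*v_y = 4*6 + 4*6
= 24 + 24 = 48

48


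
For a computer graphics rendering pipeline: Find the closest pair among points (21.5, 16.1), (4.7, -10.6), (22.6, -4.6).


d(P0,P1) = 31.5457, d(P0,P2) = 20.7292, d(P1,P2) = 18.8788
Closest: P1 and P2

Closest pair: (4.7, -10.6) and (22.6, -4.6), distance = 18.8788


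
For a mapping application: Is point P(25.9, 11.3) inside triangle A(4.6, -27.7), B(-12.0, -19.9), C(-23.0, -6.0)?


Cross products: AB x AP = -813.54, BC x BP = -870.01, CA x CP = 1538.61
All same sign? no

No, outside


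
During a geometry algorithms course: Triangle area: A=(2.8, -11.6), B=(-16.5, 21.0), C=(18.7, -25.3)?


Area = |x_A(y_B-y_C) + x_B(y_C-y_A) + x_C(y_A-y_B)|/2
= |129.64 + 226.05 + (-609.62)|/2
= 253.93/2 = 126.965

126.965


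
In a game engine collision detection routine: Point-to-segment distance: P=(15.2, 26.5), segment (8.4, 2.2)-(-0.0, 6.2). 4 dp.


Project P onto AB: t = 0.463 (clamped to [0,1])
Closest point on segment: (4.5105, 4.0521)
Distance: 24.8631

24.8631


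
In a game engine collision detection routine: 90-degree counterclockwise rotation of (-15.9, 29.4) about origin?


90° CCW: (x,y) -> (-y, x)
(-15.9,29.4) -> (-29.4, -15.9)

(-29.4, -15.9)


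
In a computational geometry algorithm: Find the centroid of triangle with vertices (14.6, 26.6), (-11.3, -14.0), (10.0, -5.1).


Centroid = ((x_A+x_B+x_C)/3, (y_A+y_B+y_C)/3)
= ((14.6+(-11.3)+10)/3, (26.6+(-14)+(-5.1))/3)
= (4.4333, 2.5)

(4.4333, 2.5)


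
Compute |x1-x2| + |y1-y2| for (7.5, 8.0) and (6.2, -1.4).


|7.5-6.2| + |8-(-1.4)| = 1.3 + 9.4 = 10.7

10.7


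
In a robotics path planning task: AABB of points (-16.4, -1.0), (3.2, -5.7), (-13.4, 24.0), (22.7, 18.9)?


x range: [-16.4, 22.7]
y range: [-5.7, 24]
Bounding box: (-16.4,-5.7) to (22.7,24)

(-16.4,-5.7) to (22.7,24)


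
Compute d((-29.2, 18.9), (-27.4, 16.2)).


dx=1.8, dy=-2.7
d^2 = 1.8^2 + (-2.7)^2 = 10.53
d = sqrt(10.53) = 3.245

3.245


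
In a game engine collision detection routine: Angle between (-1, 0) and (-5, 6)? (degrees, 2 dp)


u.v = 5, |u| = sqrt(1) = 1, |v| = sqrt(61) = 7.8102
cos(theta) = u.v/(|u||v|) = 5/sqrt(61) = 0.640184
theta = acos(0.640184) = 50.19 degrees

50.19 degrees


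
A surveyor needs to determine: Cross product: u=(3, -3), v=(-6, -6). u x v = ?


u x v = u_x*v_y - u_y*v_x = 3*(-6) - (-3)*(-6)
= (-18) - 18 = -36

-36


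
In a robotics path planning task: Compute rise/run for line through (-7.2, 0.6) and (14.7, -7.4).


slope = (y2-y1)/(x2-x1) = ((-7.4)-0.6)/(14.7-(-7.2)) = (-8)/21.9 = -0.3653

-0.3653


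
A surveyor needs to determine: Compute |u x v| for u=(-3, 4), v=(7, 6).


|u x v| = |(-3)*6 - 4*7|
= |(-18) - 28| = 46

46


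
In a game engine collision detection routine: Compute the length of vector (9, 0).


|u| = sqrt(9^2 + 0^2) = sqrt(81) = 9

9


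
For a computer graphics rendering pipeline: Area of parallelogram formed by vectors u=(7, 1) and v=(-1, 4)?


|u x v| = |7*4 - 1*(-1)|
= |28 - (-1)| = 29

29


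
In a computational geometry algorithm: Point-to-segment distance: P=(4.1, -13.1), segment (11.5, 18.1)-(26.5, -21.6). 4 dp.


Project P onto AB: t = 0.6261 (clamped to [0,1])
Closest point on segment: (20.8913, -6.7557)
Distance: 17.9499

17.9499


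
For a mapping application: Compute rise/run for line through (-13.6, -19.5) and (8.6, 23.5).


slope = (y2-y1)/(x2-x1) = (23.5-(-19.5))/(8.6-(-13.6)) = 43/22.2 = 1.9369

1.9369


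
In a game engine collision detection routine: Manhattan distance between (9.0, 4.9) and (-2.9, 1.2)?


|9-(-2.9)| + |4.9-1.2| = 11.9 + 3.7 = 15.6

15.6


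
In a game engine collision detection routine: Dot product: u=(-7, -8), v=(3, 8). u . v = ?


u . v = u_x*v_x + u_y*v_y = (-7)*3 + (-8)*8
= (-21) + (-64) = -85

-85


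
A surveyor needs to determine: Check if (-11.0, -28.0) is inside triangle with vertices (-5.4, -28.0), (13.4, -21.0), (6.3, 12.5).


Cross products: AB x AP = 39.2, BC x BP = 867.1, CA x CP = -226.8
All same sign? no

No, outside


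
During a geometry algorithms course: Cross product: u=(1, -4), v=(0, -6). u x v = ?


u x v = u_x*v_y - u_y*v_x = 1*(-6) - (-4)*0
= (-6) - 0 = -6

-6


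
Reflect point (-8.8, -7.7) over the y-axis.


Reflection over y-axis: (x,y) -> (-x,y)
(-8.8, -7.7) -> (8.8, -7.7)

(8.8, -7.7)


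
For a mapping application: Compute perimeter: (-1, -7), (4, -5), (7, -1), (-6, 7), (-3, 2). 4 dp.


Sides: (-1, -7)->(4, -5): sqrt(29) = 5.385165, (4, -5)->(7, -1): sqrt(25) = 5, (7, -1)->(-6, 7): sqrt(233) = 15.264338, (-6, 7)->(-3, 2): sqrt(34) = 5.830952, (-3, 2)->(-1, -7): sqrt(85) = 9.219544
Sum = 40.699999
Perimeter = 40.7

40.7


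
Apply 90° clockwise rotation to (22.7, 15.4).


90° CW: (x,y) -> (y, -x)
(22.7,15.4) -> (15.4, -22.7)

(15.4, -22.7)


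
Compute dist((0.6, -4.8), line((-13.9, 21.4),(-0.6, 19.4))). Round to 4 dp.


|cross product| = 319.46
|line direction| = sqrt(180.89) = 13.4495
Distance = 319.46/sqrt(180.89) = 23.7525

23.7525


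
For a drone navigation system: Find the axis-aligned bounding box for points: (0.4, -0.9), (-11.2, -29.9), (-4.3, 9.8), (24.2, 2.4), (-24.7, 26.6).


x range: [-24.7, 24.2]
y range: [-29.9, 26.6]
Bounding box: (-24.7,-29.9) to (24.2,26.6)

(-24.7,-29.9) to (24.2,26.6)


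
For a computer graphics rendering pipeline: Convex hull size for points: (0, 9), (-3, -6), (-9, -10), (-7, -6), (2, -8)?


Convex hull vertices (CCW): (-9, -10), (2, -8), (0, 9)
Count = 3

3


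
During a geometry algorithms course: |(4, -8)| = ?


|u| = sqrt(4^2 + (-8)^2) = sqrt(80) = 8.9443

8.9443


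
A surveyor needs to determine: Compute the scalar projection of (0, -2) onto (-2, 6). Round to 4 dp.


u.v = -12, |v| = sqrt(40) = 6.3246
Scalar projection = u.v / |v| = -12 / sqrt(40) = -1.8974

-1.8974


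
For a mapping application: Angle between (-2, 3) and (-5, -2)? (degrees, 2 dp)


u.v = 4, |u| = sqrt(13) = 3.6056, |v| = sqrt(29) = 5.3852
cos(theta) = u.v/(|u||v|) = 4/sqrt(377) = 0.20601
theta = acos(0.20601) = 78.11 degrees

78.11 degrees


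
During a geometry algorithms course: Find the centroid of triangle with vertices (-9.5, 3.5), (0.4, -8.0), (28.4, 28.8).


Centroid = ((x_A+x_B+x_C)/3, (y_A+y_B+y_C)/3)
= (((-9.5)+0.4+28.4)/3, (3.5+(-8)+28.8)/3)
= (6.4333, 8.1)

(6.4333, 8.1)


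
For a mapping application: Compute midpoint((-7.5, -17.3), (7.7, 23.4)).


M = (((-7.5)+7.7)/2, ((-17.3)+23.4)/2)
= (0.1, 3.05)

(0.1, 3.05)


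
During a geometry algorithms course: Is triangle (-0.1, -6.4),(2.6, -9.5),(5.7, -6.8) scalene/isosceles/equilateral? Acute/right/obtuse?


Side lengths squared: AB^2=16.9, BC^2=16.9, CA^2=33.8
Sorted: [16.9, 16.9, 33.8]
By sides: Isosceles, By angles: Right

Isosceles, Right


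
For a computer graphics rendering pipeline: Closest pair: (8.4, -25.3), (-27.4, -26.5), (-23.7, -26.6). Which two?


d(P0,P1) = 35.8201, d(P0,P2) = 32.1263, d(P1,P2) = 3.7014
Closest: P1 and P2

Closest pair: (-27.4, -26.5) and (-23.7, -26.6), distance = 3.7014


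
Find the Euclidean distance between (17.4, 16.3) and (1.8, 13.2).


dx=-15.6, dy=-3.1
d^2 = (-15.6)^2 + (-3.1)^2 = 252.97
d = sqrt(252.97) = 15.905

15.905


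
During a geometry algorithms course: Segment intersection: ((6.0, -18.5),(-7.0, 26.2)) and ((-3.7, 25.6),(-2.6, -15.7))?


Cross products: d1=352.1, d2=-135.63, d3=-139.71, d4=348.02
d1*d2 < 0 and d3*d4 < 0? yes

Yes, they intersect


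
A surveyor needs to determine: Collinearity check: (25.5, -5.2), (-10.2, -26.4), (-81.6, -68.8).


Cross product: ((-10.2)-25.5)*((-68.8)-(-5.2)) - ((-26.4)-(-5.2))*((-81.6)-25.5)
= 0

Yes, collinear


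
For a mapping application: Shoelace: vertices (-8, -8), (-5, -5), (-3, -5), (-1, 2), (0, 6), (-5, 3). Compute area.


Shoelace sum: ((-8)*(-5) - (-5)*(-8)) + ((-5)*(-5) - (-3)*(-5)) + ((-3)*2 - (-1)*(-5)) + ((-1)*6 - 0*2) + (0*3 - (-5)*6) + ((-5)*(-8) - (-8)*3)
= 87
Area = |87|/2 = 43.5

43.5


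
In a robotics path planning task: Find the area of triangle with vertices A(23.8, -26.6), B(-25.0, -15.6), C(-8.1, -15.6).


Area = |x_A(y_B-y_C) + x_B(y_C-y_A) + x_C(y_A-y_B)|/2
= |0 + (-275) + 89.1|/2
= 185.9/2 = 92.95

92.95


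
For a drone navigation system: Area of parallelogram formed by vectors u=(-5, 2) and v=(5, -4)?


|u x v| = |(-5)*(-4) - 2*5|
= |20 - 10| = 10

10


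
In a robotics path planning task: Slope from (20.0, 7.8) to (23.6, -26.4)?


slope = (y2-y1)/(x2-x1) = ((-26.4)-7.8)/(23.6-20) = (-34.2)/3.6 = -9.5

-9.5


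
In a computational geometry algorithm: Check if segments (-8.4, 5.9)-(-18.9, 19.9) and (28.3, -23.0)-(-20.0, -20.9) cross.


Cross products: d1=-1318.8, d2=-1972.95, d3=-210.35, d4=443.8
d1*d2 < 0 and d3*d4 < 0? no

No, they don't intersect


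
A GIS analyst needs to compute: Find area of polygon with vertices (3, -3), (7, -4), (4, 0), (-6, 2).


Shoelace sum: (3*(-4) - 7*(-3)) + (7*0 - 4*(-4)) + (4*2 - (-6)*0) + ((-6)*(-3) - 3*2)
= 45
Area = |45|/2 = 22.5

22.5


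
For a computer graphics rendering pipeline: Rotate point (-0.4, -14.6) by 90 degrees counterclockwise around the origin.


90° CCW: (x,y) -> (-y, x)
(-0.4,-14.6) -> (14.6, -0.4)

(14.6, -0.4)


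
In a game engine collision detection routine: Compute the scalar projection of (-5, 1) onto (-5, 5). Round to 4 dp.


u.v = 30, |v| = sqrt(50) = 7.0711
Scalar projection = u.v / |v| = 30 / sqrt(50) = 4.2426

4.2426


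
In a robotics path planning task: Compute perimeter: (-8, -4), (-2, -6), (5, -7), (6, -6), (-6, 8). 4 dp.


Sides: (-8, -4)->(-2, -6): sqrt(40) = 6.324555, (-2, -6)->(5, -7): sqrt(50) = 7.071068, (5, -7)->(6, -6): sqrt(2) = 1.414214, (6, -6)->(-6, 8): sqrt(340) = 18.439089, (-6, 8)->(-8, -4): sqrt(148) = 12.165525
Sum = 45.414451
Perimeter = 45.4145

45.4145


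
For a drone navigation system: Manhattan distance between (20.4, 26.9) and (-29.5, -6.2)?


|20.4-(-29.5)| + |26.9-(-6.2)| = 49.9 + 33.1 = 83

83


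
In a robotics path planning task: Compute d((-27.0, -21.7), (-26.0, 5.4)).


dx=1, dy=27.1
d^2 = 1^2 + 27.1^2 = 735.41
d = sqrt(735.41) = 27.1184

27.1184


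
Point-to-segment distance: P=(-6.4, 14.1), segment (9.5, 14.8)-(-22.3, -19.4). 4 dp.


Project P onto AB: t = 0.2428 (clamped to [0,1])
Closest point on segment: (1.7783, 6.4956)
Distance: 11.1675

11.1675


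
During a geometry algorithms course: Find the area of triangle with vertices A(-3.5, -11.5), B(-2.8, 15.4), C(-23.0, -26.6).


Area = |x_A(y_B-y_C) + x_B(y_C-y_A) + x_C(y_A-y_B)|/2
= |(-147) + 42.28 + 618.7|/2
= 513.98/2 = 256.99

256.99


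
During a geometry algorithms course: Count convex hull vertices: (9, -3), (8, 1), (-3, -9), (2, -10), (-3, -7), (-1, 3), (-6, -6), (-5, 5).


Convex hull vertices (CCW): (-6, -6), (-3, -9), (2, -10), (9, -3), (8, 1), (-5, 5)
Count = 6

6


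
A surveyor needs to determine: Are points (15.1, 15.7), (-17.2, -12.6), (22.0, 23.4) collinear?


Cross product: ((-17.2)-15.1)*(23.4-15.7) - ((-12.6)-15.7)*(22-15.1)
= -53.44

No, not collinear


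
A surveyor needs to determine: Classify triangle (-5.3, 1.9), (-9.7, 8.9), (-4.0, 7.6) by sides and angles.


Side lengths squared: AB^2=68.36, BC^2=34.18, CA^2=34.18
Sorted: [34.18, 34.18, 68.36]
By sides: Isosceles, By angles: Right

Isosceles, Right


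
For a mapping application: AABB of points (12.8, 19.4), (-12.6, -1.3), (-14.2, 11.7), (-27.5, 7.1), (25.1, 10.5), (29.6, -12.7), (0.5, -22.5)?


x range: [-27.5, 29.6]
y range: [-22.5, 19.4]
Bounding box: (-27.5,-22.5) to (29.6,19.4)

(-27.5,-22.5) to (29.6,19.4)


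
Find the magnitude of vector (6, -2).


|u| = sqrt(6^2 + (-2)^2) = sqrt(40) = 6.3246

6.3246


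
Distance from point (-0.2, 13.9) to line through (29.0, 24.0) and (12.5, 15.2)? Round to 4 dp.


|cross product| = 90.31
|line direction| = sqrt(349.69) = 18.7
Distance = 90.31/sqrt(349.69) = 4.8294

4.8294


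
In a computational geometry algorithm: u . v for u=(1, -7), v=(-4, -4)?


u . v = u_x*v_x + u_y*v_y = 1*(-4) + (-7)*(-4)
= (-4) + 28 = 24

24


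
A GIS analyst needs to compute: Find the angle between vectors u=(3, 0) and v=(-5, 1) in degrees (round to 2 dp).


u.v = -15, |u| = sqrt(9) = 3, |v| = sqrt(26) = 5.099
cos(theta) = u.v/(|u||v|) = -15/sqrt(234) = -0.980581
theta = acos(-0.980581) = 168.69 degrees

168.69 degrees


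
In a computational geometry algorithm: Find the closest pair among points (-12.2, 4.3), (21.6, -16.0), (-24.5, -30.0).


d(P0,P1) = 39.4275, d(P0,P2) = 36.4387, d(P1,P2) = 48.1789
Closest: P0 and P2

Closest pair: (-12.2, 4.3) and (-24.5, -30.0), distance = 36.4387


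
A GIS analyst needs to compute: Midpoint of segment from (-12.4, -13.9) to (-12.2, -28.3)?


M = (((-12.4)+(-12.2))/2, ((-13.9)+(-28.3))/2)
= (-12.3, -21.1)

(-12.3, -21.1)


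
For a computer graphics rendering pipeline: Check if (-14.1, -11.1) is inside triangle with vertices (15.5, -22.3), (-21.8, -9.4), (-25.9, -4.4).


Cross products: AB x AP = -35.92, BC x BP = -31.53, CA x CP = -66.16
All same sign? yes

Yes, inside


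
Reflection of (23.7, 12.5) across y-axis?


Reflection over y-axis: (x,y) -> (-x,y)
(23.7, 12.5) -> (-23.7, 12.5)

(-23.7, 12.5)


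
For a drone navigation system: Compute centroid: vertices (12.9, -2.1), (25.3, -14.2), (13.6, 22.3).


Centroid = ((x_A+x_B+x_C)/3, (y_A+y_B+y_C)/3)
= ((12.9+25.3+13.6)/3, ((-2.1)+(-14.2)+22.3)/3)
= (17.2667, 2)

(17.2667, 2)


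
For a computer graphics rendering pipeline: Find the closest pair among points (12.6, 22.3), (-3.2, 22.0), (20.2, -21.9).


d(P0,P1) = 15.8028, d(P0,P2) = 44.8486, d(P1,P2) = 49.7471
Closest: P0 and P1

Closest pair: (12.6, 22.3) and (-3.2, 22.0), distance = 15.8028


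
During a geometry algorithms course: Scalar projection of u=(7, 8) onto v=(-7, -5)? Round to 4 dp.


u.v = -89, |v| = sqrt(74) = 8.6023
Scalar projection = u.v / |v| = -89 / sqrt(74) = -10.346

-10.346


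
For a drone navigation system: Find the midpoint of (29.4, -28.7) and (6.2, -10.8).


M = ((29.4+6.2)/2, ((-28.7)+(-10.8))/2)
= (17.8, -19.75)

(17.8, -19.75)


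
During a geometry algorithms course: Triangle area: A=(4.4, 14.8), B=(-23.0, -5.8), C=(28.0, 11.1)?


Area = |x_A(y_B-y_C) + x_B(y_C-y_A) + x_C(y_A-y_B)|/2
= |(-74.36) + 85.1 + 576.8|/2
= 587.54/2 = 293.77

293.77


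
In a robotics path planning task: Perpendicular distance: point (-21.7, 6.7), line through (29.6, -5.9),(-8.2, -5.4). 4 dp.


|cross product| = 450.63
|line direction| = sqrt(1429.09) = 37.8033
Distance = 450.63/sqrt(1429.09) = 11.9204

11.9204


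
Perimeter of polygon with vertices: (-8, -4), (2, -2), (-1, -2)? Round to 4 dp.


Sides: (-8, -4)->(2, -2): sqrt(104) = 10.198039, (2, -2)->(-1, -2): sqrt(9) = 3, (-1, -2)->(-8, -4): sqrt(53) = 7.28011
Sum = 20.478149
Perimeter = 20.4781

20.4781


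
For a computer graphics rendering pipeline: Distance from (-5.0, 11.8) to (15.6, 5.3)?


dx=20.6, dy=-6.5
d^2 = 20.6^2 + (-6.5)^2 = 466.61
d = sqrt(466.61) = 21.6012

21.6012


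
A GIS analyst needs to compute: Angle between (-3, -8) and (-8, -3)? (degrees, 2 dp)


u.v = 48, |u| = sqrt(73) = 8.544, |v| = sqrt(73) = 8.544
cos(theta) = u.v/(|u||v|) = 48/sqrt(5329) = 0.657534
theta = acos(0.657534) = 48.89 degrees

48.89 degrees


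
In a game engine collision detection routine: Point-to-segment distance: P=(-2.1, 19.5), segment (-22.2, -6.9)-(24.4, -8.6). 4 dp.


Project P onto AB: t = 0.4101 (clamped to [0,1])
Closest point on segment: (-3.0885, -7.5972)
Distance: 27.1152

27.1152


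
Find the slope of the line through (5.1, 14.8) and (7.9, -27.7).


slope = (y2-y1)/(x2-x1) = ((-27.7)-14.8)/(7.9-5.1) = (-42.5)/2.8 = -15.1786

-15.1786


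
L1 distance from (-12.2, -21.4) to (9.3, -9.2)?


|(-12.2)-9.3| + |(-21.4)-(-9.2)| = 21.5 + 12.2 = 33.7

33.7


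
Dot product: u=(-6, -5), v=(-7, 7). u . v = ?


u . v = u_x*v_x + u_y*v_y = (-6)*(-7) + (-5)*7
= 42 + (-35) = 7

7


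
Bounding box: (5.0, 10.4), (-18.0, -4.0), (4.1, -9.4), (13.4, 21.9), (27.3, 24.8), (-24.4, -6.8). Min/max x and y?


x range: [-24.4, 27.3]
y range: [-9.4, 24.8]
Bounding box: (-24.4,-9.4) to (27.3,24.8)

(-24.4,-9.4) to (27.3,24.8)


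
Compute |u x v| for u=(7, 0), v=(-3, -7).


|u x v| = |7*(-7) - 0*(-3)|
= |(-49) - 0| = 49

49


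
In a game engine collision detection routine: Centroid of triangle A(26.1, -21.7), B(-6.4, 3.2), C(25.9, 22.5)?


Centroid = ((x_A+x_B+x_C)/3, (y_A+y_B+y_C)/3)
= ((26.1+(-6.4)+25.9)/3, ((-21.7)+3.2+22.5)/3)
= (15.2, 1.3333)

(15.2, 1.3333)


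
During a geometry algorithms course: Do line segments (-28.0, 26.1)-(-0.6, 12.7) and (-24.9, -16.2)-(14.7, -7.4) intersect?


Cross products: d1=1702.36, d2=930.6, d3=-1117.48, d4=-345.72
d1*d2 < 0 and d3*d4 < 0? no

No, they don't intersect


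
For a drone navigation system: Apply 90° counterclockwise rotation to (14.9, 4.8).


90° CCW: (x,y) -> (-y, x)
(14.9,4.8) -> (-4.8, 14.9)

(-4.8, 14.9)


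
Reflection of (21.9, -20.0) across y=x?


Reflection over y=x: (x,y) -> (y,x)
(21.9, -20) -> (-20, 21.9)

(-20, 21.9)


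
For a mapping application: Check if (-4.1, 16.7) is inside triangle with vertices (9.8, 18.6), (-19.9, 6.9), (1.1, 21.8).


Cross products: AB x AP = -106.2, BC x BP = -29.62, CA x CP = -61.01
All same sign? yes

Yes, inside


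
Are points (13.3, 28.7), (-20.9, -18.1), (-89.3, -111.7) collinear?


Cross product: ((-20.9)-13.3)*((-111.7)-28.7) - ((-18.1)-28.7)*((-89.3)-13.3)
= 0

Yes, collinear


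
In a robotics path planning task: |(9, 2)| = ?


|u| = sqrt(9^2 + 2^2) = sqrt(85) = 9.2195

9.2195


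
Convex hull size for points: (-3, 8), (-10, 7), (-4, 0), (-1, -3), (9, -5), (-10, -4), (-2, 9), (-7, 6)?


Convex hull vertices (CCW): (-10, -4), (9, -5), (-2, 9), (-10, 7)
Count = 4

4


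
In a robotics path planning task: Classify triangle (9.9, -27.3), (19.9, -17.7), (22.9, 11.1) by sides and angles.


Side lengths squared: AB^2=192.16, BC^2=838.44, CA^2=1643.56
Sorted: [192.16, 838.44, 1643.56]
By sides: Scalene, By angles: Obtuse

Scalene, Obtuse


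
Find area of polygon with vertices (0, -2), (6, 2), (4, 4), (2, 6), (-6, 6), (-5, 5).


Shoelace sum: (0*2 - 6*(-2)) + (6*4 - 4*2) + (4*6 - 2*4) + (2*6 - (-6)*6) + ((-6)*5 - (-5)*6) + ((-5)*(-2) - 0*5)
= 102
Area = |102|/2 = 51

51


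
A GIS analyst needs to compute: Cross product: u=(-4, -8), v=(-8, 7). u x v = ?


u x v = u_x*v_y - u_y*v_x = (-4)*7 - (-8)*(-8)
= (-28) - 64 = -92

-92


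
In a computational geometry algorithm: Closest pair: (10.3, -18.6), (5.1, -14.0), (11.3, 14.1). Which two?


d(P0,P1) = 6.9426, d(P0,P2) = 32.7153, d(P1,P2) = 28.7759
Closest: P0 and P1

Closest pair: (10.3, -18.6) and (5.1, -14.0), distance = 6.9426


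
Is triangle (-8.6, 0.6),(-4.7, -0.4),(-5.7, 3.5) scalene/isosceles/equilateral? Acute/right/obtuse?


Side lengths squared: AB^2=16.21, BC^2=16.21, CA^2=16.82
Sorted: [16.21, 16.21, 16.82]
By sides: Isosceles, By angles: Acute

Isosceles, Acute


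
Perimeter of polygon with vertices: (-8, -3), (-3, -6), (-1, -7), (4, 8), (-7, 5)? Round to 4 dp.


Sides: (-8, -3)->(-3, -6): sqrt(34) = 5.830952, (-3, -6)->(-1, -7): sqrt(5) = 2.236068, (-1, -7)->(4, 8): sqrt(250) = 15.811388, (4, 8)->(-7, 5): sqrt(130) = 11.401754, (-7, 5)->(-8, -3): sqrt(65) = 8.062258
Sum = 43.34242
Perimeter = 43.3424

43.3424


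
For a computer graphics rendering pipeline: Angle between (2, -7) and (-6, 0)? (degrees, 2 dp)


u.v = -12, |u| = sqrt(53) = 7.2801, |v| = sqrt(36) = 6
cos(theta) = u.v/(|u||v|) = -12/sqrt(1908) = -0.274721
theta = acos(-0.274721) = 105.95 degrees

105.95 degrees


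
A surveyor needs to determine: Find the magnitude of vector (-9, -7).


|u| = sqrt((-9)^2 + (-7)^2) = sqrt(130) = 11.4018

11.4018


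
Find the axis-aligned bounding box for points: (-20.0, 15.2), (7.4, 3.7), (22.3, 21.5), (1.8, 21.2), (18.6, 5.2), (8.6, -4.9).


x range: [-20, 22.3]
y range: [-4.9, 21.5]
Bounding box: (-20,-4.9) to (22.3,21.5)

(-20,-4.9) to (22.3,21.5)


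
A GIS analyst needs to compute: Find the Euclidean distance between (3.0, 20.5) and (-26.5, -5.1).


dx=-29.5, dy=-25.6
d^2 = (-29.5)^2 + (-25.6)^2 = 1525.61
d = sqrt(1525.61) = 39.0591

39.0591


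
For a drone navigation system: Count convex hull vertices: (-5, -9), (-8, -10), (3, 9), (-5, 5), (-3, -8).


Convex hull vertices (CCW): (-8, -10), (-5, -9), (-3, -8), (3, 9), (-5, 5)
Count = 5

5


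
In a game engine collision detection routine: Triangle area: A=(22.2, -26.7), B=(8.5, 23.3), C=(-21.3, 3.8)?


Area = |x_A(y_B-y_C) + x_B(y_C-y_A) + x_C(y_A-y_B)|/2
= |432.9 + 259.25 + 1065|/2
= 1757.15/2 = 878.575

878.575


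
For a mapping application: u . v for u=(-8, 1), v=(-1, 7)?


u . v = u_x*v_x + u_y*v_y = (-8)*(-1) + 1*7
= 8 + 7 = 15

15


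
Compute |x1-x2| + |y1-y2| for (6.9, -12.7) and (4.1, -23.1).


|6.9-4.1| + |(-12.7)-(-23.1)| = 2.8 + 10.4 = 13.2

13.2


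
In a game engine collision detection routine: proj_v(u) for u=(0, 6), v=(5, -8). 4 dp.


u.v = -48, |v| = sqrt(89) = 9.434
Scalar projection = u.v / |v| = -48 / sqrt(89) = -5.088

-5.088


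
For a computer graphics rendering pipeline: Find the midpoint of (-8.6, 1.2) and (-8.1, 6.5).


M = (((-8.6)+(-8.1))/2, (1.2+6.5)/2)
= (-8.35, 3.85)

(-8.35, 3.85)


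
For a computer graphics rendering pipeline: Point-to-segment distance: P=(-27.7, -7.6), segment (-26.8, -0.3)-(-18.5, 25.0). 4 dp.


Project P onto AB: t = 0 (clamped to [0,1])
Closest point on segment: (-26.8, -0.3)
Distance: 7.3553

7.3553


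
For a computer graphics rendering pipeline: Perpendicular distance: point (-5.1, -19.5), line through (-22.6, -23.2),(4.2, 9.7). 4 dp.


|cross product| = 476.59
|line direction| = sqrt(1800.65) = 42.4341
Distance = 476.59/sqrt(1800.65) = 11.2313

11.2313


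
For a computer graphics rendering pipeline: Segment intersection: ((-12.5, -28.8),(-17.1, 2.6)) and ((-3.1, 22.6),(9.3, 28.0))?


Cross products: d1=-586.6, d2=-172.4, d3=-531.6, d4=-945.8
d1*d2 < 0 and d3*d4 < 0? no

No, they don't intersect


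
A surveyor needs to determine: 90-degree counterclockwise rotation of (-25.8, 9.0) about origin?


90° CCW: (x,y) -> (-y, x)
(-25.8,9) -> (-9, -25.8)

(-9, -25.8)


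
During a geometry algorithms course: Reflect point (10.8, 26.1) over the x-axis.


Reflection over x-axis: (x,y) -> (x,-y)
(10.8, 26.1) -> (10.8, -26.1)

(10.8, -26.1)


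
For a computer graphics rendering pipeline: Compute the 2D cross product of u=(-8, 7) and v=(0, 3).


u x v = u_x*v_y - u_y*v_x = (-8)*3 - 7*0
= (-24) - 0 = -24

-24


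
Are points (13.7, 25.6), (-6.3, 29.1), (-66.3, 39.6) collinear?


Cross product: ((-6.3)-13.7)*(39.6-25.6) - (29.1-25.6)*((-66.3)-13.7)
= 0

Yes, collinear


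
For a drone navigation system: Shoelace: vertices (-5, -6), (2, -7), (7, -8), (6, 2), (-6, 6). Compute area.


Shoelace sum: ((-5)*(-7) - 2*(-6)) + (2*(-8) - 7*(-7)) + (7*2 - 6*(-8)) + (6*6 - (-6)*2) + ((-6)*(-6) - (-5)*6)
= 256
Area = |256|/2 = 128

128


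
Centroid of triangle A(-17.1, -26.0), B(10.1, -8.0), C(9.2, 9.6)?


Centroid = ((x_A+x_B+x_C)/3, (y_A+y_B+y_C)/3)
= (((-17.1)+10.1+9.2)/3, ((-26)+(-8)+9.6)/3)
= (0.7333, -8.1333)

(0.7333, -8.1333)


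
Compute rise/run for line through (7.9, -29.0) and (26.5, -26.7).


slope = (y2-y1)/(x2-x1) = ((-26.7)-(-29))/(26.5-7.9) = 2.3/18.6 = 0.1237

0.1237


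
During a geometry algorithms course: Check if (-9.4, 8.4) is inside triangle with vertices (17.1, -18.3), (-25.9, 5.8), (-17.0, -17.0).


Cross products: AB x AP = -509.45, BC x BP = 399.34, CA x CP = 876.02
All same sign? no

No, outside


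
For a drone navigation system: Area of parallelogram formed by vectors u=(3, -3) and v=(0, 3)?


|u x v| = |3*3 - (-3)*0|
= |9 - 0| = 9

9


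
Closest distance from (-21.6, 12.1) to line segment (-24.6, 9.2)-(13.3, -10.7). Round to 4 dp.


Project P onto AB: t = 0.0306 (clamped to [0,1])
Closest point on segment: (-23.442, 8.592)
Distance: 3.9622

3.9622


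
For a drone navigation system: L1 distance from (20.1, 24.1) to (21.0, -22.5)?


|20.1-21| + |24.1-(-22.5)| = 0.9 + 46.6 = 47.5

47.5


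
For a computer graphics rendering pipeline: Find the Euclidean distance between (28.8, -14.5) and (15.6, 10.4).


dx=-13.2, dy=24.9
d^2 = (-13.2)^2 + 24.9^2 = 794.25
d = sqrt(794.25) = 28.1824

28.1824


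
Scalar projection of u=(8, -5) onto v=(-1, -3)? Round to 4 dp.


u.v = 7, |v| = sqrt(10) = 3.1623
Scalar projection = u.v / |v| = 7 / sqrt(10) = 2.2136

2.2136


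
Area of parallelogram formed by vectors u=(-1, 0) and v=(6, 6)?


|u x v| = |(-1)*6 - 0*6|
= |(-6) - 0| = 6

6
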